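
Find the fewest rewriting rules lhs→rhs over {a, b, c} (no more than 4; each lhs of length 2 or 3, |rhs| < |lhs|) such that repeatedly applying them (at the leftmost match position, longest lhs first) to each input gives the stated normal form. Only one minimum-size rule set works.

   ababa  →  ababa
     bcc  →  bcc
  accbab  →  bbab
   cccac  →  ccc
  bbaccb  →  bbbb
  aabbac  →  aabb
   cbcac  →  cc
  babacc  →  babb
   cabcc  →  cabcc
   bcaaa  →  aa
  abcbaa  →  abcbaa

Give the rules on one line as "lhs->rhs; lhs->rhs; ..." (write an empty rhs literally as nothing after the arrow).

  | ababa
  | bcc
  | accbab => bbab
  | cccac => ccc

ac->; acc->b; bca->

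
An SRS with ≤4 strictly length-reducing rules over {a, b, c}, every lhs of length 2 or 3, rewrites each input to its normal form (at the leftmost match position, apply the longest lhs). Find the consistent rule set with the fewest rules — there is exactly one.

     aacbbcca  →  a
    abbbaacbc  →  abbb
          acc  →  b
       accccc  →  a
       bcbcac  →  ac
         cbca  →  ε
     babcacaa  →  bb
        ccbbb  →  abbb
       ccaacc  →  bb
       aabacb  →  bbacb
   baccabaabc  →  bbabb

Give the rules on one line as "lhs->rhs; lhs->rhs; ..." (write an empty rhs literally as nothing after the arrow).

  | aacbbcca => bcbbcca => bbcca => bca => a
  | abbbaacbc => abbbbcbc => abbbbc => abbb
  | acc => aa => b
  | accccc => aaccc => bccc => cc => a

aa->b; bc->; ca->; cc->a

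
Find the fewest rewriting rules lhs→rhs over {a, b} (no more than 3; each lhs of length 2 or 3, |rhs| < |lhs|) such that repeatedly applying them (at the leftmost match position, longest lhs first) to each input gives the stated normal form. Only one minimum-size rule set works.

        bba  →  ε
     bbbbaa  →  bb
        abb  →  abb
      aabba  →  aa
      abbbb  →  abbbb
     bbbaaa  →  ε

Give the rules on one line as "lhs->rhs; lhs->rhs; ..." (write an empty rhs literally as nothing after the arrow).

ba->; baa->bb; bba->ba

  | bba => ba => ε
  | bbbbaa => bbbaa => bbaa => baa => bb
  | abb
  | aabba => aaba => aa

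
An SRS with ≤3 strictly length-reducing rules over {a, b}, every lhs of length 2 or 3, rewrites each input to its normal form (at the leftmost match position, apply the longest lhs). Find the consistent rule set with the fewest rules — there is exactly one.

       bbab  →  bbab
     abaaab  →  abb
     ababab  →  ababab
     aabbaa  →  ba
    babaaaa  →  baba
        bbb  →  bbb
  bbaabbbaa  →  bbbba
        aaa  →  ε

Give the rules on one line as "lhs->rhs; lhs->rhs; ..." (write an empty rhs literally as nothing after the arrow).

aa->a; aaa->; aab->

  | bbab
  | abaaab => abb
  | ababab
  | aabbaa => baa => ba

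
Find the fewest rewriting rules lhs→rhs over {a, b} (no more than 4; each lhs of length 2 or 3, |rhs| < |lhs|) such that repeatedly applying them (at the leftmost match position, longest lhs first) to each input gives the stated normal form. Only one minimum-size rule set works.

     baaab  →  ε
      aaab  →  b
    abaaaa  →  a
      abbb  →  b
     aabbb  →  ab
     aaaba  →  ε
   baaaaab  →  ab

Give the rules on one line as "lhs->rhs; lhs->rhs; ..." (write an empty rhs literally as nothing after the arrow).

aa->b; ba->; bb->; bbb->a

  | baaab => aab => bb => ε
  | aaab => bab => b
  | abaaaa => aaaa => baa => a
  | abbb => aa => b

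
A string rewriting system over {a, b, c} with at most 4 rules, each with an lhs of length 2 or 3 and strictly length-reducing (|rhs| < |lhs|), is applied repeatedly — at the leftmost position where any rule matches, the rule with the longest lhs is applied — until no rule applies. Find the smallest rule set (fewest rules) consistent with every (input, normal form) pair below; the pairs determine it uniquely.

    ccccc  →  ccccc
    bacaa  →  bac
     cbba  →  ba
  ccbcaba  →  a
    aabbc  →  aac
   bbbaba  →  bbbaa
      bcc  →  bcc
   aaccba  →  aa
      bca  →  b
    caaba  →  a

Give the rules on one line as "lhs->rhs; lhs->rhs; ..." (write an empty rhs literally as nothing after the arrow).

ab->a; ca->; caa->c; cb->

  | ccccc
  | bacaa => bac
  | cbba => ba
  | ccbcaba => ccaba => cba => a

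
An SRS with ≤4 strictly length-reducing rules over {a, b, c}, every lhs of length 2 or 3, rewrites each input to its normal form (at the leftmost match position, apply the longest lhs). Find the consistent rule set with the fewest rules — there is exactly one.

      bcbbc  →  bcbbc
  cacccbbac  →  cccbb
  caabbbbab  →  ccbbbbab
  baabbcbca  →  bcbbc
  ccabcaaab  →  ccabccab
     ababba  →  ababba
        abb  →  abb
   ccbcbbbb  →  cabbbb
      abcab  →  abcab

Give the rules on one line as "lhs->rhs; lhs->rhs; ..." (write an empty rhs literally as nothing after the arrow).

aa->c; ac->; cbc->a

  | bcbbc
  | cacccbbac => cccbbac => cccbb
  | caabbbbab => ccbbbbab
  | baabbcbca => bcbbcbca => bcbbaa => bcbbc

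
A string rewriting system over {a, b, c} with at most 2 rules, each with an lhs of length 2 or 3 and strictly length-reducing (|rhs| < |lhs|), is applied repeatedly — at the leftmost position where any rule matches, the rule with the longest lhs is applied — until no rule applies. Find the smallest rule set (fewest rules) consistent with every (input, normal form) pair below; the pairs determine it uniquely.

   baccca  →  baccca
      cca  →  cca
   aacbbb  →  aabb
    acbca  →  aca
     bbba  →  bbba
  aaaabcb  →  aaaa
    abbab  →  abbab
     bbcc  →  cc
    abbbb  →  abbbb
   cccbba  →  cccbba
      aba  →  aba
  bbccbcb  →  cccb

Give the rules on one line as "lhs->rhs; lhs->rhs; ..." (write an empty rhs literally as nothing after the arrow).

acb->a; bc->c

  | baccca
  | cca
  | aacbbb => aabb
  | acbca => aca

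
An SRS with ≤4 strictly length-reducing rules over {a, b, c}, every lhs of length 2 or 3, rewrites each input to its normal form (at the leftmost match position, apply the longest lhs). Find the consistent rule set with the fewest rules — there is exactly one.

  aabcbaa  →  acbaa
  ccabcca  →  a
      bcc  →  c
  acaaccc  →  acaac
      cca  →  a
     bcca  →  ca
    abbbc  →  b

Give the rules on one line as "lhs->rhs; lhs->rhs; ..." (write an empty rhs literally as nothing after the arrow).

ab->; bc->; cc->

  | aabcbaa => acbaa
  | ccabcca => abcca => cca => a
  | bcc => c
  | acaaccc => acaac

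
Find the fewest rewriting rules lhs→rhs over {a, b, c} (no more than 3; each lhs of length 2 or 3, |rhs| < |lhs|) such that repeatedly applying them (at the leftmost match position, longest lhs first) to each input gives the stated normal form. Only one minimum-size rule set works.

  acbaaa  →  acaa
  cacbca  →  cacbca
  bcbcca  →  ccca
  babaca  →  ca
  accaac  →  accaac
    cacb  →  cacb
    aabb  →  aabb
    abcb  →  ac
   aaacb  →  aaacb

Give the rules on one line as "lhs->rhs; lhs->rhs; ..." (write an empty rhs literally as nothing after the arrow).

  | acbaaa => acaa
  | cacbca
  | bcbcca => ccca
  | babaca => baca => ca

ba->; bcb->c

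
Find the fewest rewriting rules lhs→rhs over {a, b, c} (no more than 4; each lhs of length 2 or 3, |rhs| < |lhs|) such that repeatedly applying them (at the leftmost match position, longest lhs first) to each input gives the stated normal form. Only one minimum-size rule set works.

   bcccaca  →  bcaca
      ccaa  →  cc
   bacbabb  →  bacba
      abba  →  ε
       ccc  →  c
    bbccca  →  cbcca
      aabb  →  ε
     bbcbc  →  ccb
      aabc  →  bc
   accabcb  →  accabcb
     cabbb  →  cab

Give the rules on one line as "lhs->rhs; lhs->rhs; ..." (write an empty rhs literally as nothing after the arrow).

aa->; bb->; bbc->cb; ccc->c

  | bcccaca => bcaca
  | ccaa => cc
  | bacbabb => bacba
  | abba => aa => ε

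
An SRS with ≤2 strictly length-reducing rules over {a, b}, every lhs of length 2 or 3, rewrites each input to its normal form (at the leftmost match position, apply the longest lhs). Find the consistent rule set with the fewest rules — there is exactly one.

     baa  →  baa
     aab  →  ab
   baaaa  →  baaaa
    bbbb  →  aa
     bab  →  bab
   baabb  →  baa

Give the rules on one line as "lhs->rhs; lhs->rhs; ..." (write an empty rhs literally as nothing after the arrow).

  | baa
  | aab => ab
  | baaaa
  | bbbb => abb => aa

aab->ab; bb->a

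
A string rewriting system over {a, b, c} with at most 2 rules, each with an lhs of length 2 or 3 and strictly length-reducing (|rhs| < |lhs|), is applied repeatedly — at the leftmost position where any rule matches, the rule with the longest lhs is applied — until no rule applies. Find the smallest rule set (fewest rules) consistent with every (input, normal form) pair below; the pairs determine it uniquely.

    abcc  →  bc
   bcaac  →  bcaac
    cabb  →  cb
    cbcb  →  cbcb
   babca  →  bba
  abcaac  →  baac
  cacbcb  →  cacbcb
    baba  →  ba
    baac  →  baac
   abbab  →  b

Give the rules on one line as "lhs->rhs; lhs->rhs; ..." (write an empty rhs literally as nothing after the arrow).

ab->; abc->b

  | abcc => bc
  | bcaac
  | cabb => cb
  | cbcb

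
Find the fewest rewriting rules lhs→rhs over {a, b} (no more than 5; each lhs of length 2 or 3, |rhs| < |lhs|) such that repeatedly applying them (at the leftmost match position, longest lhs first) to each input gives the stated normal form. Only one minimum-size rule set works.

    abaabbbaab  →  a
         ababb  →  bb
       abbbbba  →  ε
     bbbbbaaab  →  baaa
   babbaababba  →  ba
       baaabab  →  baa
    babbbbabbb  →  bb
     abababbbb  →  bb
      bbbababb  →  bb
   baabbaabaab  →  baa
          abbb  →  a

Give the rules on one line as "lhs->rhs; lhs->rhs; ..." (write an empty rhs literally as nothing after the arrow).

ab->a; aba->; bab->b; bbb->b

  | abaabbbaab => abbbaab => abbaab => abaab => ab => a
  | ababb => bb
  | abbbbba => abbbba => abbba => abba => aba => ε
  | bbbbbaaab => bbbaaab => baaab => baaa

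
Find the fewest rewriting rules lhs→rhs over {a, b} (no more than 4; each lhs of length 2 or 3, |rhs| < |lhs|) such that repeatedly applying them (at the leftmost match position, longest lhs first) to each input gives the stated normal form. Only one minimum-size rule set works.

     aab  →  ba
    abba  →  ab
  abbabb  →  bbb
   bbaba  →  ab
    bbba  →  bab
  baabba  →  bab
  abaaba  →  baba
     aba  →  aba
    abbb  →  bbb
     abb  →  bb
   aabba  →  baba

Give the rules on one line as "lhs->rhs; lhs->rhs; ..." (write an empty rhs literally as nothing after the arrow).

aab->ba; abb->bb; baa->ab; bba->ab

  | aab => ba
  | abba => bba => ab
  | abbabb => bbabb => abbb => bbb
  | bbaba => abba => bba => ab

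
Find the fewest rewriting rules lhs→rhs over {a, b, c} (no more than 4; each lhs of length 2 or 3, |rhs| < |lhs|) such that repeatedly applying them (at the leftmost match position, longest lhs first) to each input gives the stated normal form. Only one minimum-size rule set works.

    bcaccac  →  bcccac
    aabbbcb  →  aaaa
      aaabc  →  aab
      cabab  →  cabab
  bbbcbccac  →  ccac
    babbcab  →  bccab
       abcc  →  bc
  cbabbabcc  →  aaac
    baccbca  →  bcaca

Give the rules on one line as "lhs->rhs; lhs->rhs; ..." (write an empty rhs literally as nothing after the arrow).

abc->b; acc->cc; bb->c; cb->a

  | bcaccac => bcccac
  | aabbbcb => aacbcb => aaacb => aaaa
  | aaabc => aab
  | cabab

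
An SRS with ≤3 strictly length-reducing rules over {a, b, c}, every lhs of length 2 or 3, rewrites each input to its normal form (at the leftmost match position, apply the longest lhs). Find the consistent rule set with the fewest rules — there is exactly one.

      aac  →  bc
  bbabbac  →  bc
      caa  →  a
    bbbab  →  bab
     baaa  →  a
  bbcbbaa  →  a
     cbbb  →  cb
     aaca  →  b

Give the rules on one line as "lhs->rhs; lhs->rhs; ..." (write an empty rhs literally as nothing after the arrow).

  | aac => bc
  | bbabbac => abbac => aac => bc
  | caa => a
  | bbbab => bab

aa->b; bb->; ca->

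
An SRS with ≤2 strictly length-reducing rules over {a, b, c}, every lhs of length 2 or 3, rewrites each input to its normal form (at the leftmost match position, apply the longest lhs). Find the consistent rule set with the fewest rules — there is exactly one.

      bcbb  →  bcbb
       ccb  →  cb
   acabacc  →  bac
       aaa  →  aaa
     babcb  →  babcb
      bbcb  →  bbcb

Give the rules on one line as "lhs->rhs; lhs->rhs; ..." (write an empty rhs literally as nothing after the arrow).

  | bcbb
  | ccb => cb
  | acabacc => bacc => bac
  | aaa

aca->; cc->c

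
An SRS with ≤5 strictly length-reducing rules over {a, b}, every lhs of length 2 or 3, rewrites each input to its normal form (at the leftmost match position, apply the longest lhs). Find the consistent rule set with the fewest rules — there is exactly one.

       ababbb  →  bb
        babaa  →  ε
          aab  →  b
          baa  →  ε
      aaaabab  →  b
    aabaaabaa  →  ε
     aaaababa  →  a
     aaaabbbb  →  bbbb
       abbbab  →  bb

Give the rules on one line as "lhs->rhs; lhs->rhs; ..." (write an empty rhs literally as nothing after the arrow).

aa->; ab->; ba->a; bab->b

  | ababbb => abbb => bb
  | babaa => baa => aa => ε
  | aab => b
  | baa => aa => ε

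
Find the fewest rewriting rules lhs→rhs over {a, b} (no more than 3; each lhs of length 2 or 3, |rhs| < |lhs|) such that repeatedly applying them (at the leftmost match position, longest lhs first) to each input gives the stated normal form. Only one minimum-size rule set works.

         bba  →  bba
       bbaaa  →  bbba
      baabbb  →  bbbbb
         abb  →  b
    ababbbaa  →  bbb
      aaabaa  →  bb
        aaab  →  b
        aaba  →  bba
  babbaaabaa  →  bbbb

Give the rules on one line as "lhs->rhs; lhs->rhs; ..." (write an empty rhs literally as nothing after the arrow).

aa->b; ab->

  | bba
  | bbaaa => bbba
  | baabbb => bbbbb
  | abb => b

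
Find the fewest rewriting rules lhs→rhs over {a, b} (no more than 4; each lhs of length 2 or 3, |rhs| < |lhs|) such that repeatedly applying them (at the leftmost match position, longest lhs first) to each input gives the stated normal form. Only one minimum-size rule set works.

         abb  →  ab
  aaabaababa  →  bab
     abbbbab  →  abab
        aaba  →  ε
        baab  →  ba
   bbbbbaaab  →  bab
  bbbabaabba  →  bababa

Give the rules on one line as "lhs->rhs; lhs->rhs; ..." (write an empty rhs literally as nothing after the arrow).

  | abb => ab
  | aaabaababa => babaababa => babaaba => babaa => bab
  | abbbbab => abbbab => abbab => abab
  | aaba => aa => ε

aa->; aaa->ba; aab->a; bb->b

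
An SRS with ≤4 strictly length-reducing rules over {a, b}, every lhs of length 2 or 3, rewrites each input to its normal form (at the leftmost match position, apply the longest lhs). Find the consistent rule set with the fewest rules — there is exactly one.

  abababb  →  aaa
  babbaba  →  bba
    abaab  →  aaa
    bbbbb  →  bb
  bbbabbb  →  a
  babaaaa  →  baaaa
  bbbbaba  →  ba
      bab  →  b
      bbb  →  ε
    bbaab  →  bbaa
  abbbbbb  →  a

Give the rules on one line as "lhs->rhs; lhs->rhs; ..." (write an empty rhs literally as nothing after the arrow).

  | abababb => aababb => aaabb => aaab => aaa
  | babbaba => bbaba => bba
  | abaab => aaab => aaa
  | bbbbb => bb

ab->a; bab->b; bbb->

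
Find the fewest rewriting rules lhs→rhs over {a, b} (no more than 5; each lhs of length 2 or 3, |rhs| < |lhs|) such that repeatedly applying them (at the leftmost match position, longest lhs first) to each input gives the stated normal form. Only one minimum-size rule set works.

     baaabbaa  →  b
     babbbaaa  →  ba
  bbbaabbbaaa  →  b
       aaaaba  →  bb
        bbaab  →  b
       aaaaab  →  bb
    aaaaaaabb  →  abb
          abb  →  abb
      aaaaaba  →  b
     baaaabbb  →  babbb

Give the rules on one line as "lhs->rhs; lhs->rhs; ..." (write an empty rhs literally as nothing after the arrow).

  | baaabbaa => bbbaa => baaa => b
  | babbbaaa => babaaaa => bbbaaa => baaaa => ba
  | bbbaabbbaaa => baaabbbaaa => bbbbaaa => bbaaaa => aaaaa => aa => b
  | aaaaba => aba => bb

aa->b; aaa->; aba->bb; bba->aa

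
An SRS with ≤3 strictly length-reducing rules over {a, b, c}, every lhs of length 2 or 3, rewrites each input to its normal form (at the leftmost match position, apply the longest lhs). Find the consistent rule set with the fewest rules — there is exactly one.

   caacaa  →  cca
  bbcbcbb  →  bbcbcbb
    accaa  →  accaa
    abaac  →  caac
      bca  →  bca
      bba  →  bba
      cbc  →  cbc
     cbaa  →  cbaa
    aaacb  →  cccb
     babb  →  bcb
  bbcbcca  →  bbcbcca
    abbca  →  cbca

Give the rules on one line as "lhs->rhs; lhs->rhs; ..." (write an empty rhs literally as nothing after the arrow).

aaa->cc; ab->c; aca->b

  | caacaa => caba => cca
  | bbcbcbb
  | accaa
  | abaac => caac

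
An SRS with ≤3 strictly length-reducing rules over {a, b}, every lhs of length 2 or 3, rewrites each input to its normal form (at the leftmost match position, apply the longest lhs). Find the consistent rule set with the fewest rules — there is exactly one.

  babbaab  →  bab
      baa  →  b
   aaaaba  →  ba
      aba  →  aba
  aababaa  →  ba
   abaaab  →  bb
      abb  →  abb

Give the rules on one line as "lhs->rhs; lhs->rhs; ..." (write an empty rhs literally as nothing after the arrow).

  | babbaab => babaab => baaab => aaab => bab
  | baa => aa => b
  | aaaaba => baaba => aaba => bba => ba
  | aba

aa->b; baa->aa; bba->ba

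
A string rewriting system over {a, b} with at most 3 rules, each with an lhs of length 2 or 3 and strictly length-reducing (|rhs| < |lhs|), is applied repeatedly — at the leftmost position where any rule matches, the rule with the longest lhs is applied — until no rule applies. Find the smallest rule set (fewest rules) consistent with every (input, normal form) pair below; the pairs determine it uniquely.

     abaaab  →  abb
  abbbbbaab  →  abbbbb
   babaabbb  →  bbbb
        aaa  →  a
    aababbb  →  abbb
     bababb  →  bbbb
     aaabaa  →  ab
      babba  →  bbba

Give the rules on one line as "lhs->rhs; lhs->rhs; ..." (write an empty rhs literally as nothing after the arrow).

aa->; aab->; bab->bb

  | abaaab => abab => abb
  | abbbbbaab => abbbbb
  | babaabbb => bbaabbb => bbbb
  | aaa => a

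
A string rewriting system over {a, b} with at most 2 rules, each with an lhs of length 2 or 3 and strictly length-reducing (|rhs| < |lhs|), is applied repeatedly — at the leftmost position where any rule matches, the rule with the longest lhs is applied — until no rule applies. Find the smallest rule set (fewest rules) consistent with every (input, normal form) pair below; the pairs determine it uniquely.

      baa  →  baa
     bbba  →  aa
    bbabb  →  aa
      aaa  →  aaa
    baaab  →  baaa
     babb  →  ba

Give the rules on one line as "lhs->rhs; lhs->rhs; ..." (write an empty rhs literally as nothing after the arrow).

  | baa
  | bbba => aba => aa
  | bbabb => aabb => aab => aa
  | aaa

ab->a; bb->a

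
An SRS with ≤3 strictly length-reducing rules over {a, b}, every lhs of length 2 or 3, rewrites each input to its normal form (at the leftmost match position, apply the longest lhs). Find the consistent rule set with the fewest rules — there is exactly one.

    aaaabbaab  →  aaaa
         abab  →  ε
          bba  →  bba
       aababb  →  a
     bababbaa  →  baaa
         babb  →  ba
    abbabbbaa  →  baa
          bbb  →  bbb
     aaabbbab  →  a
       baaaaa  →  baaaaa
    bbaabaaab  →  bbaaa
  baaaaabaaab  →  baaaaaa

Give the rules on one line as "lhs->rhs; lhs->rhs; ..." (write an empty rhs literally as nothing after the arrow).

  | aaaabbaab => aaaaab => aaaa
  | abab => ab => ε
  | bba
  | aababb => aabb => a

ab->; abb->; bab->ba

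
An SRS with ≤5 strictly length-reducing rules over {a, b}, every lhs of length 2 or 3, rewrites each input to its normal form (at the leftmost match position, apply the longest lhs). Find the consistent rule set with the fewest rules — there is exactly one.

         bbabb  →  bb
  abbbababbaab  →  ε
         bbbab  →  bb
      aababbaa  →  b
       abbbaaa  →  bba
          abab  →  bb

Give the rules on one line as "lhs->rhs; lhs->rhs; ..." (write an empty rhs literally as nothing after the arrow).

  | bbabb => bb
  | abbbababbaab => bababbaab => bbabbaab => bbaab => bbbb => abb => ε
  | bbbab => abab => bab => bb
  | aababbaa => bbabbaa => bbaa => bbb => ab => b

aa->b; ab->b; abb->; bbb->ab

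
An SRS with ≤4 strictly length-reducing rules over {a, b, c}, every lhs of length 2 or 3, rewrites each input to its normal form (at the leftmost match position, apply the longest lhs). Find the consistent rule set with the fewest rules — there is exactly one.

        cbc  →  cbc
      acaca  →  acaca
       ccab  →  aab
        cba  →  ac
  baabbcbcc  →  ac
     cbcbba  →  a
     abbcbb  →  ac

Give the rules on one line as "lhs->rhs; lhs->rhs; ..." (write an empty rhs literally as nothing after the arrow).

  | cbc
  | acaca
  | ccab => aab
  | cba => ac

ba->; bcb->c; cba->ac; cc->a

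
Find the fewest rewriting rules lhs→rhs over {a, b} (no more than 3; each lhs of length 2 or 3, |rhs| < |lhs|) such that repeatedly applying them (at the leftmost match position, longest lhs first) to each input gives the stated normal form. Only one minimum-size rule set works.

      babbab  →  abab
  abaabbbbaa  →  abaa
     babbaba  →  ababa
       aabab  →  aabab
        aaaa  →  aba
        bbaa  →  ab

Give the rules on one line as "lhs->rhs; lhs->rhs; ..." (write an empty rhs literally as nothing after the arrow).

  | babbab => bbbab => abab
  | abaabbbbaa => ababbbbaa => abbbbbaa => bbbbbaa => abbbaa => bbbaa => abaa
  | babbaba => bbbaba => ababa
  | aabab

aaa->ab; abb->bb; bb->a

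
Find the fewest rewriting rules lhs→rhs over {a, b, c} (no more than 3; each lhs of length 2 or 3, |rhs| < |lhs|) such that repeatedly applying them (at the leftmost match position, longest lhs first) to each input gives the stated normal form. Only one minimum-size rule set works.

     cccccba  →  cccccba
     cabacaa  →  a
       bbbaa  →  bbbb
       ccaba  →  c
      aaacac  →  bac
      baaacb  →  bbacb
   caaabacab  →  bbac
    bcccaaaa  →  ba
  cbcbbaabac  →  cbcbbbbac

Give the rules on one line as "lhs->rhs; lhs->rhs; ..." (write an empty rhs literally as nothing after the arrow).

aa->b; ca->; cab->c

  | cccccba
  | cabacaa => cacaa => caa => a
  | bbbaa => bbbb
  | ccaba => cca => c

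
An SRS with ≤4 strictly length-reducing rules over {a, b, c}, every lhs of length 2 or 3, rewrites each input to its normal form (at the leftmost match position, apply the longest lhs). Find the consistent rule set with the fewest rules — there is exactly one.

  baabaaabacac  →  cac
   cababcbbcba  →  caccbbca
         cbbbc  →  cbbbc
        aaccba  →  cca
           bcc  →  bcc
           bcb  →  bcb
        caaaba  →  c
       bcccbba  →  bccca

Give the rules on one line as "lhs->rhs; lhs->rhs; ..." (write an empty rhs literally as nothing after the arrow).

  | baabaaabacac => aabaaabacac => baaabacac => aaabacac => abacac => aacac => cac
  | cababcbbcba => caccbbcba => caccbbca
  | cbbbc
  | aaccba => ccba => cca

aa->; ba->a; bab->c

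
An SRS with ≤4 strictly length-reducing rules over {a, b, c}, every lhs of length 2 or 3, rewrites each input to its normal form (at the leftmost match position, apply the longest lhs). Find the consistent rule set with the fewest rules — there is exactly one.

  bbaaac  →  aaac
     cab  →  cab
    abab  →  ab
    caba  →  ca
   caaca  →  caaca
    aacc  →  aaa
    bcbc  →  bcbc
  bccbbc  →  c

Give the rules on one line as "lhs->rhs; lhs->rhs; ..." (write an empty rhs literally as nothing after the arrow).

ba->; bb->; cc->a

  | bbaaac => aaac
  | cab
  | abab => ab
  | caba => ca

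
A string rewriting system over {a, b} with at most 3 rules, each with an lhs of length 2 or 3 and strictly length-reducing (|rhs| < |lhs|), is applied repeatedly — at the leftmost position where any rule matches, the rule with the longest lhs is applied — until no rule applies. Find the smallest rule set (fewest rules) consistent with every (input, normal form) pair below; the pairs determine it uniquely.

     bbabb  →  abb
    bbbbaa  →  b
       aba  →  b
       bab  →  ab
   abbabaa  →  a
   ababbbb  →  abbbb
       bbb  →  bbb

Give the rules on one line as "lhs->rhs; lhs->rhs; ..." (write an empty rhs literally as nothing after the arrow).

aa->b; aab->ab; ba->a

  | bbabb => babb => abb
  | bbbbaa => bbbaa => bbaa => baa => aa => b
  | aba => aa => b
  | bab => ab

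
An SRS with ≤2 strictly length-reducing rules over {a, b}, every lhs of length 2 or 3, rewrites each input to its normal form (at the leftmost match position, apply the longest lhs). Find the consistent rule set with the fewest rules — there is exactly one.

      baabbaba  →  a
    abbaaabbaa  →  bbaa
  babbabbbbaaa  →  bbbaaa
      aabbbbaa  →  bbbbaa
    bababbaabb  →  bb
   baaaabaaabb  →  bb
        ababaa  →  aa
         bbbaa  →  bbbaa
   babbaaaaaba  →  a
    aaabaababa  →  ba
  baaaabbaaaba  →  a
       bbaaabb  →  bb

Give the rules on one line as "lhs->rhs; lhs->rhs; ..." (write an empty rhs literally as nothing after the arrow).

  | baabbaba => babbaba => baba => a
  | abbaaabbaa => bbaaabbaa => bbaabbaa => bbabbaa => bbaa
  | babbabbbbaaa => babbbbaaa => bbbaaa
  | aabbbbaa => abbbbaa => bbbbaa

ab->b; bab->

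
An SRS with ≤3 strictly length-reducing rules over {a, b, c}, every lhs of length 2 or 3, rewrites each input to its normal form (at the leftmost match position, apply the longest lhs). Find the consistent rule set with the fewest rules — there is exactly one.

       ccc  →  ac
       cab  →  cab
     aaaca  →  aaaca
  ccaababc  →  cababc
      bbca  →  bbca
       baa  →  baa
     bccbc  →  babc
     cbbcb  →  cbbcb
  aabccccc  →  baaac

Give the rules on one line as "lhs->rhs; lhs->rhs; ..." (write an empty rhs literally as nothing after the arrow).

aab->ba; cc->a; cca->c

  | ccc => ac
  | cab
  | aaaca
  | ccaababc => cababc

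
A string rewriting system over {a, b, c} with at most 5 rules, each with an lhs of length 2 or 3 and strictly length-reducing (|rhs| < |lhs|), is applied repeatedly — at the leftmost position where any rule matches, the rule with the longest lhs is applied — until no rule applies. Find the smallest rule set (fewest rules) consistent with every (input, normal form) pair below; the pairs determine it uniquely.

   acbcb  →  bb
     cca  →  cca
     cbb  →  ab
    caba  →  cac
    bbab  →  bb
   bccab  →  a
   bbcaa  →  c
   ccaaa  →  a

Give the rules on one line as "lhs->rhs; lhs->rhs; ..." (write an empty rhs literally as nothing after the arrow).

aa->b; ba->c; bc->b; cb->a

  | acbcb => aacb => bcb => bb
  | cca
  | cbb => ab
  | caba => cac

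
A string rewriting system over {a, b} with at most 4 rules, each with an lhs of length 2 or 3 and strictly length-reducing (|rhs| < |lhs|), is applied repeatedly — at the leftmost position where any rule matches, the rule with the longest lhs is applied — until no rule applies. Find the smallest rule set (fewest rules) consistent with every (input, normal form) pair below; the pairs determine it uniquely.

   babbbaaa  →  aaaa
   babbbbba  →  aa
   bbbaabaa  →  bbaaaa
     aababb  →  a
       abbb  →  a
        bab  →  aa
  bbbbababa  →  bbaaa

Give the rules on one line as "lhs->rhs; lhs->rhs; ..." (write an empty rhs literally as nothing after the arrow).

aab->ab; ab->a; bab->aa

  | babbbaaa => aabbaaa => abbaaa => abaaa => aaaa
  | babbbbba => aabbbba => abbbba => abbba => abba => aba => aa
  | bbbaabaa => bbbabaa => bbaaaa
  | aababb => ababb => aabb => abb => ab => a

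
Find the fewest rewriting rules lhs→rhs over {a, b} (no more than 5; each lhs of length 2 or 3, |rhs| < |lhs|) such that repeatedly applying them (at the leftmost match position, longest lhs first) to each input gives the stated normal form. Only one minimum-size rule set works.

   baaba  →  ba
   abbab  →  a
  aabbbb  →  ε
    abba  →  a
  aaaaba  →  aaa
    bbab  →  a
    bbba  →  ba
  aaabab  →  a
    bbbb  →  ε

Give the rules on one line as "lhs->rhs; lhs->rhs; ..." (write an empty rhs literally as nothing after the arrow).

ab->a; aba->b; abb->; bb->

  | baaba => bab => ba
  | abbab => ab => a
  | aabbbb => abb => ε
  | abba => a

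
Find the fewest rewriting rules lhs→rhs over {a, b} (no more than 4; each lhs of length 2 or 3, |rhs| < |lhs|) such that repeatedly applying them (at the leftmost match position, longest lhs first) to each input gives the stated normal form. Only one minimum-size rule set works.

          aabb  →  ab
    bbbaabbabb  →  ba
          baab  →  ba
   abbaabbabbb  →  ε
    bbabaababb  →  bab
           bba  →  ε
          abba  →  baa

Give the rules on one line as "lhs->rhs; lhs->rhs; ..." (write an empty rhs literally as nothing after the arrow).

  | aabb => ab
  | bbbaabbabb => babbabb => bbaabb => abb => ba
  | baab => ba
  | abbaabbabbb => baaabbabbb => baababbb => baabbb => babb => bba => ε

aab->a; abb->ba; bba->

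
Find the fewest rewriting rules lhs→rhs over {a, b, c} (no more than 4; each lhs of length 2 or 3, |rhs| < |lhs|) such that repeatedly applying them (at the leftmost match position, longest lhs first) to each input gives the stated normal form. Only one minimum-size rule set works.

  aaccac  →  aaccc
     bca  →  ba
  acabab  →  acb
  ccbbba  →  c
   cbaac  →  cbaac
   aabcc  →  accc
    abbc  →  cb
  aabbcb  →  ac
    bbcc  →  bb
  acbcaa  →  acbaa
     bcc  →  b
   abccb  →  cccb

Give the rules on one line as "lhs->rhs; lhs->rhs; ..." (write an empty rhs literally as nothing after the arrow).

  | aaccac => aaccc
  | bca => ba
  | acabab => acbab => acbc => acb
  | ccbbba => cabba => cbba => aba => ca => c

ab->c; bc->b; ca->c; cbb->ab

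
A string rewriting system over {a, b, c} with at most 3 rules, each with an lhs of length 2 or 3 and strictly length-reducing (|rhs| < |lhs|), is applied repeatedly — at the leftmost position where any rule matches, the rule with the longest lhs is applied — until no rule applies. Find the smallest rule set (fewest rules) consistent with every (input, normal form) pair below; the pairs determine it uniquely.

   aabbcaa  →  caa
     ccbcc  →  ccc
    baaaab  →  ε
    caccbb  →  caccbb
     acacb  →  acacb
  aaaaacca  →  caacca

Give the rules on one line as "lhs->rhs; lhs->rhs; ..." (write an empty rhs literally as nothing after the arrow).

aaa->c; ab->; bc->

  | aabbcaa => abcaa => caa
  | ccbcc => ccc
  | baaaab => bcab => ab => ε
  | caccbb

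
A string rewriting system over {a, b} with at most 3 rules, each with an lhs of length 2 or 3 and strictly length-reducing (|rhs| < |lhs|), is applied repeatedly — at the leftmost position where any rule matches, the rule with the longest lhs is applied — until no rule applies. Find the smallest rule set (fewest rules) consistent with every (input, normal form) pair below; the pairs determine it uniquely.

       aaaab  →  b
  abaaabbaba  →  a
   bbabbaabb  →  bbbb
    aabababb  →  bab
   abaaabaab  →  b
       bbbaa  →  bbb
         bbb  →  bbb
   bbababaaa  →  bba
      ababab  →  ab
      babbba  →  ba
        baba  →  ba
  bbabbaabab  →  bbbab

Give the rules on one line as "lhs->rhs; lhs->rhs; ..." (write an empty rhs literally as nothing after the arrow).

  | aaaab => aab => b
  | abaaabbaba => aaabbaba => abbaba => ababa => aba => a
  | bbabbaabb => bbabaabb => bbaabb => bbbb
  | aabababb => bababb => babb => bab

aa->; aba->a; abb->ab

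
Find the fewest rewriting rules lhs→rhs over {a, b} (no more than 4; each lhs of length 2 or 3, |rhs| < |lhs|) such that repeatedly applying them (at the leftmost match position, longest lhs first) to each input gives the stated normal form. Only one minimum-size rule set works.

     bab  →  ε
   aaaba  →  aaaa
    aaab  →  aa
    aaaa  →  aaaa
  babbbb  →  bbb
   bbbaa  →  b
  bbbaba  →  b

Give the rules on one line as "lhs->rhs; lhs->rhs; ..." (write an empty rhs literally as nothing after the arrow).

  | bab => ε
  | aaaba => aaaa
  | aaab => aa
  | aaaa

ab->; aba->aa; ba->; bab->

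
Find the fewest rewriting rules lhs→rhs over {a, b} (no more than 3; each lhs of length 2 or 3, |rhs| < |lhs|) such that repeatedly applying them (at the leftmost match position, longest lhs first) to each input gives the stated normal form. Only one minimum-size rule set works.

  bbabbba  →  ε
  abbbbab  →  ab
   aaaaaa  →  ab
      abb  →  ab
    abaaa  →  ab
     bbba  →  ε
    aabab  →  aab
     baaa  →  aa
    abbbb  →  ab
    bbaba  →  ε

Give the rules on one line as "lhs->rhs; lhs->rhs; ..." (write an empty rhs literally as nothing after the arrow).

aaa->ab; ba->; bb->b

  | bbabbba => babbba => bbba => bba => ba => ε
  | abbbbab => abbbab => abbab => abab => ab
  | aaaaaa => abaaa => aaa => ab
  | abb => ab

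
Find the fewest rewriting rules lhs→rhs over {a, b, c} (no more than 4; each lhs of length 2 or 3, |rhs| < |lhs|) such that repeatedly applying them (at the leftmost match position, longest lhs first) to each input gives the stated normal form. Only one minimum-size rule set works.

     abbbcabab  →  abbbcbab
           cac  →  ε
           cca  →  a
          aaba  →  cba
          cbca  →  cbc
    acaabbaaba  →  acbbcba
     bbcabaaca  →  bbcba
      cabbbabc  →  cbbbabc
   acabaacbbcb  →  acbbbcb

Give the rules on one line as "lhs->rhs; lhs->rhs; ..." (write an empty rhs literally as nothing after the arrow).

aa->c; ca->c; cc->

  | abbbcabab => abbbcbab
  | cac => cc => ε
  | cca => a
  | aaba => cba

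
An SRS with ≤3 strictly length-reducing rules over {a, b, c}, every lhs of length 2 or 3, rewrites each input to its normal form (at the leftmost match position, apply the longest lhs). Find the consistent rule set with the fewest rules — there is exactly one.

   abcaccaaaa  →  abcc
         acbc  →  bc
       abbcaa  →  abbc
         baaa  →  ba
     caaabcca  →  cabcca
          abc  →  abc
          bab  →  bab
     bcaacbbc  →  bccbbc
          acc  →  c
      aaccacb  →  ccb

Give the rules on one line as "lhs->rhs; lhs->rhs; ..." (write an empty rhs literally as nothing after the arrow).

aa->; ac->

  | abcaccaaaa => abccaaaa => abccaa => abcc
  | acbc => bc
  | abbcaa => abbc
  | baaa => ba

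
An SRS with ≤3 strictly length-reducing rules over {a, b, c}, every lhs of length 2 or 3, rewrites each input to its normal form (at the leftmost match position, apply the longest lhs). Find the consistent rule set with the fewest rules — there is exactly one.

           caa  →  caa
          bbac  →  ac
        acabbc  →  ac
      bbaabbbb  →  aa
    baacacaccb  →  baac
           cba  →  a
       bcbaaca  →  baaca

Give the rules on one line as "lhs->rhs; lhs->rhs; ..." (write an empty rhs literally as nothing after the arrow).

bb->; cac->c; cb->

  | caa
  | bbac => ac
  | acabbc => acac => ac
  | bbaabbbb => aabbbb => aabb => aa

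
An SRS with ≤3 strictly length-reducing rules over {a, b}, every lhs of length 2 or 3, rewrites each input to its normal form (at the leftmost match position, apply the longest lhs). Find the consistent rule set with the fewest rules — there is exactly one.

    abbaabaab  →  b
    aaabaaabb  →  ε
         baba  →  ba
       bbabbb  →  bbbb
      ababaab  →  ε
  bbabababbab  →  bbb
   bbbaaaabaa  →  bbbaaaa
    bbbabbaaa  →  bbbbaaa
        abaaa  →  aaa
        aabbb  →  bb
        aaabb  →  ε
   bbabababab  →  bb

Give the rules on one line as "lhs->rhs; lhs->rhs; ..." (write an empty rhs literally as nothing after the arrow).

  | abbaabaab => baabaab => baab => b
  | aaabaaabb => aaaabb => aab => ε
  | baba => ba
  | bbabbb => bbbb

aab->; ab->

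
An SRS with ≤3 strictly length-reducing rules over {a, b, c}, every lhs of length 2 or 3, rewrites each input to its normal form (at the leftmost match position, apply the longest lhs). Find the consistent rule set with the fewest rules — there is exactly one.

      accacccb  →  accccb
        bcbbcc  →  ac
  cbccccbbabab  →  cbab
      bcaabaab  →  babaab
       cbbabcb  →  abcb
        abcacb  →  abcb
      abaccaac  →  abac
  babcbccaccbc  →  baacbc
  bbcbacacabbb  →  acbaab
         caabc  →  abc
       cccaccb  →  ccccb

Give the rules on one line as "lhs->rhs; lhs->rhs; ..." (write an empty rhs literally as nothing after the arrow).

bb->a; bcc->ac; ca->

  | accacccb => accccb
  | bcbbcc => bcacc => bcc => ac
  | cbccccbbabab => cacccbbabab => cccbbabab => cccaabab => ccabab => cbab
  | bcaabaab => babaab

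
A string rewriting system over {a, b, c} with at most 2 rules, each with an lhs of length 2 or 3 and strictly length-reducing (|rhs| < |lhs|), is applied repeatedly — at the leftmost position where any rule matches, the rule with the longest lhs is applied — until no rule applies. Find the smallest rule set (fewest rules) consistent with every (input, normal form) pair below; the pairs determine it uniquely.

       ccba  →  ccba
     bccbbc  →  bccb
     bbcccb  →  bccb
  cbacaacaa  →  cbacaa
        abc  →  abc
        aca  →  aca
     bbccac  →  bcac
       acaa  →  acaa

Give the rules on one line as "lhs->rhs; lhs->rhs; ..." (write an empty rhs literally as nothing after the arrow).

aac->; bbc->b

  | ccba
  | bccbbc => bccb
  | bbcccb => bccb
  | cbacaacaa => cbacaa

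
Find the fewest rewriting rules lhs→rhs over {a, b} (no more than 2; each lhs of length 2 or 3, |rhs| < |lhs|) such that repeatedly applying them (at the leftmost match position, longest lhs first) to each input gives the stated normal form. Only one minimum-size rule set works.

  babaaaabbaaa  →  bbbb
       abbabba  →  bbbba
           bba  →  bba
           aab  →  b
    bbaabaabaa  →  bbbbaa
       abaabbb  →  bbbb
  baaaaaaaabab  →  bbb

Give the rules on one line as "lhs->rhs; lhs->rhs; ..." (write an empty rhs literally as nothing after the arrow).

  | babaaaabbaaa => bbaaaabbaaa => bbabbaaa => bbbbaaa => bbbb
  | abbabba => bbabba => bbbba
  | bba
  | aab => ab => b

aaa->; ab->b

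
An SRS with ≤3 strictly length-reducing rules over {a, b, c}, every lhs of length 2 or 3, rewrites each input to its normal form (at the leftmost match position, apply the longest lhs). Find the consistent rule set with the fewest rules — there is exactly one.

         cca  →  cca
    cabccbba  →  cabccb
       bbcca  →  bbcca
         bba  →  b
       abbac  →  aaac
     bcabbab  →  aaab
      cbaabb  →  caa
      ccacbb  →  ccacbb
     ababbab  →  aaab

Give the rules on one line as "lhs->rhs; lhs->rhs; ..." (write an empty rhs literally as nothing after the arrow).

  | cca
  | cabccbba => cabccb
  | bbcca
  | bba => b

abb->aa; ba->; bca->a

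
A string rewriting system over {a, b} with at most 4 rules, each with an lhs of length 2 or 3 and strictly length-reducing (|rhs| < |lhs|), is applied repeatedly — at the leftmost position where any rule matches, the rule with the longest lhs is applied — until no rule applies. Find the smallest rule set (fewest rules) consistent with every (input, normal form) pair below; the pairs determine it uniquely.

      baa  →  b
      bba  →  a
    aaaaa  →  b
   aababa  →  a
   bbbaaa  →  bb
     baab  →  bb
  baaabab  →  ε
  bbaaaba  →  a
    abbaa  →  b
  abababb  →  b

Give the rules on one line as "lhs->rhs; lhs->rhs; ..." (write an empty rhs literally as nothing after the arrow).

aa->b; aaa->bb; ab->; ba->a

  | baa => aa => b
  | bba => ba => a
  | aaaaa => bbaa => baa => aa => b
  | aababa => bbaba => baba => aba => a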